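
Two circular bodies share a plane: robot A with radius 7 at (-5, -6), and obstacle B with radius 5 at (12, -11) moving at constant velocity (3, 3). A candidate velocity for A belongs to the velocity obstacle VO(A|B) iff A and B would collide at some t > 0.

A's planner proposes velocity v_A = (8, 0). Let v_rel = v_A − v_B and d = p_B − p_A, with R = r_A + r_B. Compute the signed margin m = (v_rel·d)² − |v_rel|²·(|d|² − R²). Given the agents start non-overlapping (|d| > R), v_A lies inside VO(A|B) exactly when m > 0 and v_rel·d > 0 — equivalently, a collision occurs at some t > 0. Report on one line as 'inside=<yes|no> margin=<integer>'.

d = (17, -5),  |d|² = 314;  R = 7+5 = 12,  c = 314−12² = 170
v_rel = (5, -3),  |v_rel|² = 34;  v_rel·d = (5)·(17) + (-3)·(-5) = 100
34·t² − 200·t + 170 = 0  ⇒  m = 100² − 34·170 = 4220
m = 4220 > 0,  v_rel·d = 100 > 0  ⇒  inside

inside=yes margin=4220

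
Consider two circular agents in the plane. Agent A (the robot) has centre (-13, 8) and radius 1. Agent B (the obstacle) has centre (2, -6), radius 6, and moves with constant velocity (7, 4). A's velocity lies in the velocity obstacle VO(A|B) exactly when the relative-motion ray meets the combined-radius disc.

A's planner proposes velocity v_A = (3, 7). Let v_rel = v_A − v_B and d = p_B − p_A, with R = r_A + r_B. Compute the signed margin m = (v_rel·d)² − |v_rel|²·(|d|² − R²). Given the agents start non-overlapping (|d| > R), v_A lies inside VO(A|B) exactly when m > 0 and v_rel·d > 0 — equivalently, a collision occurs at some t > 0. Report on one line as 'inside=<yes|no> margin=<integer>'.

d = (15, -14),  |d|² = 421;  R = 1+6 = 7,  c = 421−7² = 372
v_rel = (-4, 3),  |v_rel|² = 25;  v_rel·d = (-4)·(15) + (3)·(-14) = -102
25·t² + 204·t + 372 = 0  ⇒  m = (-102)² − 25·372 = 1104
m = 1104 > 0,  v_rel·d = -102 < 0  ⇒  outside

inside=no margin=1104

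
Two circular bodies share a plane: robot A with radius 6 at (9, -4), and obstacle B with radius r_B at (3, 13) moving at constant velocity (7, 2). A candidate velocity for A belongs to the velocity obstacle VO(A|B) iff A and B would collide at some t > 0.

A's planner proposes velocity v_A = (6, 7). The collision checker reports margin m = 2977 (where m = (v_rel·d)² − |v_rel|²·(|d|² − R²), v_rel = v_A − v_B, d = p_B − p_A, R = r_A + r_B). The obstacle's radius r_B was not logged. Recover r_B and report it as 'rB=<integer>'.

m = 2977
d = (-6, 17);  v_rel = (-1, 5),  |v_rel|² = 26
v_rel×d = (-1)·(17) − (5)·(-6) = 13
since m = R²·26 − 13²:  R² = (169 + 2977) / 26 = 121
R = √121 = 11  ⇒  r_B = 11 − 6 = 5

rB=5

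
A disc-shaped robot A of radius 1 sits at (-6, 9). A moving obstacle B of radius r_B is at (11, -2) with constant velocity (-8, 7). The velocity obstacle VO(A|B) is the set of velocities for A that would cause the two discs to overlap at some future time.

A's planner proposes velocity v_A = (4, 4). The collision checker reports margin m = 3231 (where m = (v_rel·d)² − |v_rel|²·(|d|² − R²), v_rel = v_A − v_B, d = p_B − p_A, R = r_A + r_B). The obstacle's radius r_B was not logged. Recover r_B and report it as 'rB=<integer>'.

m = 3231
d = (17, -11);  v_rel = (12, -3),  |v_rel|² = 153
v_rel×d = (12)·(-11) − (-3)·(17) = -81
since m = R²·153 − (-81)²:  R² = (6561 + 3231) / 153 = 64
R = √64 = 8  ⇒  r_B = 8 − 1 = 7

rB=7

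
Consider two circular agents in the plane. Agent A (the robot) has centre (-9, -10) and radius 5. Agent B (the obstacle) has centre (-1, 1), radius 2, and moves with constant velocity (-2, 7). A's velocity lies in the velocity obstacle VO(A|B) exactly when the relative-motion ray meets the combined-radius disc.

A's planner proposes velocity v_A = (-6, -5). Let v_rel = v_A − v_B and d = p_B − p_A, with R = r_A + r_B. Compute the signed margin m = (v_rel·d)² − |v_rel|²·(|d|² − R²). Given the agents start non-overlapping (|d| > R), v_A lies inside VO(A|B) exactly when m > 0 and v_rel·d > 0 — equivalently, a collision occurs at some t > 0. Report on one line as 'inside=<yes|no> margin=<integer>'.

d = (8, 11),  |d|² = 185;  R = 5+2 = 7,  c = 185−7² = 136
v_rel = (-4, -12),  |v_rel|² = 160;  v_rel·d = (-4)·(8) + (-12)·(11) = -164
160·t² + 328·t + 136 = 0  ⇒  m = (-164)² − 160·136 = 5136
m = 5136 > 0,  v_rel·d = -164 < 0  ⇒  outside

inside=no margin=5136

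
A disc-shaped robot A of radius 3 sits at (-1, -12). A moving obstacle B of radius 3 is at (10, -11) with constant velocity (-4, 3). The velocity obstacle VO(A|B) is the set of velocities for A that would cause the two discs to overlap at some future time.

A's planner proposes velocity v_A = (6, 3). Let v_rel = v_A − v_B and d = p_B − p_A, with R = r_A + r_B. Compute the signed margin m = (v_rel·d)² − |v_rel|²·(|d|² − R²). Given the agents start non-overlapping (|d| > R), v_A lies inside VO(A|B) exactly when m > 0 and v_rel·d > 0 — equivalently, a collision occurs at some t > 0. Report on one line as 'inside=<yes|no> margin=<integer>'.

d = (11, 1),  |d|² = 122;  R = 3+3 = 6,  c = 122−6² = 86
v_rel = (10, 0),  |v_rel|² = 100;  v_rel·d = (10)·(11) + (0)·(1) = 110
100·t² − 220·t + 86 = 0  ⇒  m = 110² − 100·86 = 3500
m = 3500 > 0,  v_rel·d = 110 > 0  ⇒  inside

inside=yes margin=3500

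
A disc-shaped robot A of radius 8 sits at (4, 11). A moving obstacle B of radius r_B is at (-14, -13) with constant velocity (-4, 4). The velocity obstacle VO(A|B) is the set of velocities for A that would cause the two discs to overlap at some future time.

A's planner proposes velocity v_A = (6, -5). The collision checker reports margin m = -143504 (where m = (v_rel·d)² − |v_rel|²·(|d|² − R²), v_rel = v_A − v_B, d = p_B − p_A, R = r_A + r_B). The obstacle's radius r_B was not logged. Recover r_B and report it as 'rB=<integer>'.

m = -143504
d = (-18, -24);  v_rel = (10, -9),  |v_rel|² = 181
v_rel×d = (10)·(-24) − (-9)·(-18) = -402
since m = R²·181 − (-402)²:  R² = (161604 + -143504) / 181 = 100
R = √100 = 10  ⇒  r_B = 10 − 8 = 2

rB=2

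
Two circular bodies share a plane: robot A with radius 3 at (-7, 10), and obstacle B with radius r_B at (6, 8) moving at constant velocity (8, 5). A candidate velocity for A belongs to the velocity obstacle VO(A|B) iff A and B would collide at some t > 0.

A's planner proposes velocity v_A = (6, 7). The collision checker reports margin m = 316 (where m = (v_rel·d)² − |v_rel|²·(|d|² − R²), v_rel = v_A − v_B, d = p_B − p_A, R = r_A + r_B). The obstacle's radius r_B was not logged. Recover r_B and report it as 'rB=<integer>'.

m = 316
d = (13, -2);  v_rel = (-2, 2),  |v_rel|² = 8
v_rel×d = (-2)·(-2) − (2)·(13) = -22
since m = R²·8 − (-22)²:  R² = (484 + 316) / 8 = 100
R = √100 = 10  ⇒  r_B = 10 − 3 = 7

rB=7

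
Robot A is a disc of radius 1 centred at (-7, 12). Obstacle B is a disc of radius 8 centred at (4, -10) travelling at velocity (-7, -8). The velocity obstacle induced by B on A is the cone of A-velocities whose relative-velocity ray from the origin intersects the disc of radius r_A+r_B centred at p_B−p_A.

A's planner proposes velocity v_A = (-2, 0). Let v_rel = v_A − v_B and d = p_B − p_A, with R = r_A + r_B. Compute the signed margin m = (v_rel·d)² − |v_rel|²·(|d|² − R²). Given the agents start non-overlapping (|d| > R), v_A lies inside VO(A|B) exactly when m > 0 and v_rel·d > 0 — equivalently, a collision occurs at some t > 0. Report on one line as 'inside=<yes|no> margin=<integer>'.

d = (11, -22),  |d|² = 605;  R = 1+8 = 9,  c = 605−9² = 524
v_rel = (5, 8),  |v_rel|² = 89;  v_rel·d = (5)·(11) + (8)·(-22) = -121
89·t² + 242·t + 524 = 0  ⇒  m = (-121)² − 89·524 = -31995
m = -31995 < 0,  v_rel·d = -121 < 0  ⇒  outside

inside=no margin=-31995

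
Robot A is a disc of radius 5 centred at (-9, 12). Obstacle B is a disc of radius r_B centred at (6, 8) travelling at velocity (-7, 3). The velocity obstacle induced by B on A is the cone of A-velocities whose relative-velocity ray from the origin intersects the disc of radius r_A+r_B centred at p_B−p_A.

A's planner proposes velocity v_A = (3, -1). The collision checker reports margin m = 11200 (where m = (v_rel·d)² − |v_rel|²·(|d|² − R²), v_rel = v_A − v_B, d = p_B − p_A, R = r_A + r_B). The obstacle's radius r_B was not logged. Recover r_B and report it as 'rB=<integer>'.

m = 11200
d = (15, -4);  v_rel = (10, -4),  |v_rel|² = 116
v_rel×d = (10)·(-4) − (-4)·(15) = 20
since m = R²·116 − 20²:  R² = (400 + 11200) / 116 = 100
R = √100 = 10  ⇒  r_B = 10 − 5 = 5

rB=5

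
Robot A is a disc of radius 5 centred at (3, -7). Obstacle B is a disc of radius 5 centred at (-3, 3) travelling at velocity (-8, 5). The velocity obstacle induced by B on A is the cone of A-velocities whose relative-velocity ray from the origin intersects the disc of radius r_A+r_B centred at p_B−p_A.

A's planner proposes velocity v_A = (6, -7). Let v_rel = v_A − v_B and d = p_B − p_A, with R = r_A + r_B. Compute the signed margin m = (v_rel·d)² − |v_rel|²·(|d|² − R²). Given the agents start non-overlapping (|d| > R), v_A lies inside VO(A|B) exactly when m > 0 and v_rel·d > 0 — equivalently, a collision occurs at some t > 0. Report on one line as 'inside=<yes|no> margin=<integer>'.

d = (-6, 10),  |d|² = 136;  R = 5+5 = 10,  c = 136−10² = 36
v_rel = (14, -12),  |v_rel|² = 340;  v_rel·d = (14)·(-6) + (-12)·(10) = -204
340·t² + 408·t + 36 = 0  ⇒  m = (-204)² − 340·36 = 29376
m = 29376 > 0,  v_rel·d = -204 < 0  ⇒  outside

inside=no margin=29376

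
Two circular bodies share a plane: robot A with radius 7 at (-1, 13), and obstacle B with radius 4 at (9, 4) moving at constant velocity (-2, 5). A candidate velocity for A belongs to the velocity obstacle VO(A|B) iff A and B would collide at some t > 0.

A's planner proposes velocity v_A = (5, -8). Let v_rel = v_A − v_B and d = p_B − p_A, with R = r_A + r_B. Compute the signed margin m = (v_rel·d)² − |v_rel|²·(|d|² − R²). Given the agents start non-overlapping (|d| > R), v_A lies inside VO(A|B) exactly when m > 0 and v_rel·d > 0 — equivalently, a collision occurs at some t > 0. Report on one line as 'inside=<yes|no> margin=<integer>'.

d = (10, -9),  |d|² = 181;  R = 7+4 = 11,  c = 181−11² = 60
v_rel = (7, -13),  |v_rel|² = 218;  v_rel·d = (7)·(10) + (-13)·(-9) = 187
218·t² − 374·t + 60 = 0  ⇒  m = 187² − 218·60 = 21889
m = 21889 > 0,  v_rel·d = 187 > 0  ⇒  inside

inside=yes margin=21889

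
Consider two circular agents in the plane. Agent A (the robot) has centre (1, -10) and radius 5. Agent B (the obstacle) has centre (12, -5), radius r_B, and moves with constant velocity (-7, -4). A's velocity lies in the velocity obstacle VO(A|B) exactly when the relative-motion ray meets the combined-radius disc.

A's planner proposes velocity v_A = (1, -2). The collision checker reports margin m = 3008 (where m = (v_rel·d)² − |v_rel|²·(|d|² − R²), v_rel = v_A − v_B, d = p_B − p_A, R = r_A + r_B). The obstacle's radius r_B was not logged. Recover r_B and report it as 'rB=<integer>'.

m = 3008
d = (11, 5);  v_rel = (8, 2),  |v_rel|² = 68
v_rel×d = (8)·(5) − (2)·(11) = 18
since m = R²·68 − 18²:  R² = (324 + 3008) / 68 = 49
R = √49 = 7  ⇒  r_B = 7 − 5 = 2

rB=2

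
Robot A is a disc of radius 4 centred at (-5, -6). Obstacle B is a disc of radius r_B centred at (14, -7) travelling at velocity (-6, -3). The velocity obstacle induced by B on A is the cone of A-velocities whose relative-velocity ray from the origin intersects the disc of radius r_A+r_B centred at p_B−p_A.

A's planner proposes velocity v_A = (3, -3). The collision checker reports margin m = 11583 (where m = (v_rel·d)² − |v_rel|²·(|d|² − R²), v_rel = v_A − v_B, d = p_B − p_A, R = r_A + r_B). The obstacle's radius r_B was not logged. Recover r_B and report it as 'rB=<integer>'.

m = 11583
d = (19, -1);  v_rel = (9, 0),  |v_rel|² = 81
v_rel×d = (9)·(-1) − (0)·(19) = -9
since m = R²·81 − (-9)²:  R² = (81 + 11583) / 81 = 144
R = √144 = 12  ⇒  r_B = 12 − 4 = 8

rB=8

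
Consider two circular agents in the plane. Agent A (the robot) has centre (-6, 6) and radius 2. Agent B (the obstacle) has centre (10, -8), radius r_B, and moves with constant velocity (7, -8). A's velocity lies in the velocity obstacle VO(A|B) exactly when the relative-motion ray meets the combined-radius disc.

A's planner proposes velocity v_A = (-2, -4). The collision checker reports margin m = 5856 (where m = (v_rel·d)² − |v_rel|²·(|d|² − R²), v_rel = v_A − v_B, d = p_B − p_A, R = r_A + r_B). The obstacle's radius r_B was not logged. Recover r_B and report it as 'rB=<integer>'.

m = 5856
d = (16, -14);  v_rel = (-9, 4),  |v_rel|² = 97
v_rel×d = (-9)·(-14) − (4)·(16) = 62
since m = R²·97 − 62²:  R² = (3844 + 5856) / 97 = 100
R = √100 = 10  ⇒  r_B = 10 − 2 = 8

rB=8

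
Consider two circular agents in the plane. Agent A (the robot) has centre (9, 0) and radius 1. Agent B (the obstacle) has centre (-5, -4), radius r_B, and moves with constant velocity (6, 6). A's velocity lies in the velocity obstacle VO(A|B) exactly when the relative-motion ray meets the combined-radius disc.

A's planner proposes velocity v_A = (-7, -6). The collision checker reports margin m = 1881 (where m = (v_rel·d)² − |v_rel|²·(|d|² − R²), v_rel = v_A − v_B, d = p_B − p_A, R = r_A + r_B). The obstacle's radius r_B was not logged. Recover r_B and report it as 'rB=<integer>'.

m = 1881
d = (-14, -4);  v_rel = (-13, -12),  |v_rel|² = 313
v_rel×d = (-13)·(-4) − (-12)·(-14) = -116
since m = R²·313 − (-116)²:  R² = (13456 + 1881) / 313 = 49
R = √49 = 7  ⇒  r_B = 7 − 1 = 6

rB=6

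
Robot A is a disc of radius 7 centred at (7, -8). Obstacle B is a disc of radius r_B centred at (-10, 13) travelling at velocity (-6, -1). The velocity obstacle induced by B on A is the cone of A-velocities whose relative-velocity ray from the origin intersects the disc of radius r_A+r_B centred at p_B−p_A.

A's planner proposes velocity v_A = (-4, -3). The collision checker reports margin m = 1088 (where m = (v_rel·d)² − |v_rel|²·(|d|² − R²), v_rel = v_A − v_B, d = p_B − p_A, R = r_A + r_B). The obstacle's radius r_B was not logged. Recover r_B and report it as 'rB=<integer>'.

m = 1088
d = (-17, 21);  v_rel = (2, -2),  |v_rel|² = 8
v_rel×d = (2)·(21) − (-2)·(-17) = 8
since m = R²·8 − 8²:  R² = (64 + 1088) / 8 = 144
R = √144 = 12  ⇒  r_B = 12 − 7 = 5

rB=5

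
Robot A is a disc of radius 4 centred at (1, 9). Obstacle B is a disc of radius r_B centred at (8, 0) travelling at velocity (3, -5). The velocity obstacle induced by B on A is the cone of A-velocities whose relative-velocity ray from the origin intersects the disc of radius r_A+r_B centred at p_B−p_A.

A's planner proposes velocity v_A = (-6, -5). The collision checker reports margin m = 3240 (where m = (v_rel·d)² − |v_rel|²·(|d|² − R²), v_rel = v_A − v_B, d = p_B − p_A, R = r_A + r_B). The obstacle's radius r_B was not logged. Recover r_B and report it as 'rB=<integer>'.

m = 3240
d = (7, -9);  v_rel = (-9, 0),  |v_rel|² = 81
v_rel×d = (-9)·(-9) − (0)·(7) = 81
since m = R²·81 − 81²:  R² = (6561 + 3240) / 81 = 121
R = √121 = 11  ⇒  r_B = 11 − 4 = 7

rB=7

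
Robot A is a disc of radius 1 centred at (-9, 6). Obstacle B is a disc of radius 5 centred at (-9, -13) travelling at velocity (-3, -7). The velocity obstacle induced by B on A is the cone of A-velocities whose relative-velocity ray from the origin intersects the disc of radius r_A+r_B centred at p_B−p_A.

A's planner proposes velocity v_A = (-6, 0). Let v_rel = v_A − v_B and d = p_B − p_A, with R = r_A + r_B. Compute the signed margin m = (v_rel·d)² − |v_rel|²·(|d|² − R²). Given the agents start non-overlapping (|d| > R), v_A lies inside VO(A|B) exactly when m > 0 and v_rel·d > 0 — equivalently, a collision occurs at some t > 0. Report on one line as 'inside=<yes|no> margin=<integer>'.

d = (0, -19),  |d|² = 361;  R = 1+5 = 6,  c = 361−6² = 325
v_rel = (-3, 7),  |v_rel|² = 58;  v_rel·d = (-3)·(0) + (7)·(-19) = -133
58·t² + 266·t + 325 = 0  ⇒  m = (-133)² − 58·325 = -1161
m = -1161 < 0,  v_rel·d = -133 < 0  ⇒  outside

inside=no margin=-1161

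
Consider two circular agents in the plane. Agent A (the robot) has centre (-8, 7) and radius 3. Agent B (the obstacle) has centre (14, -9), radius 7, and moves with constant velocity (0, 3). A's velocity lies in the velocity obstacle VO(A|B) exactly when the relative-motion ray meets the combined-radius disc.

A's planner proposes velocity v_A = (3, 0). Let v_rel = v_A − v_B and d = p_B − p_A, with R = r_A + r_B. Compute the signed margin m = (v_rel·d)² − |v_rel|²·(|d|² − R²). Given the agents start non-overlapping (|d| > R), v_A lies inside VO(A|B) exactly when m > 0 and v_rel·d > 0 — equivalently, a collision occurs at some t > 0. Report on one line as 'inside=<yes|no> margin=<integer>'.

d = (22, -16),  |d|² = 740;  R = 3+7 = 10,  c = 740−10² = 640
v_rel = (3, -3),  |v_rel|² = 18;  v_rel·d = (3)·(22) + (-3)·(-16) = 114
18·t² − 228·t + 640 = 0  ⇒  m = 114² − 18·640 = 1476
m = 1476 > 0,  v_rel·d = 114 > 0  ⇒  inside

inside=yes margin=1476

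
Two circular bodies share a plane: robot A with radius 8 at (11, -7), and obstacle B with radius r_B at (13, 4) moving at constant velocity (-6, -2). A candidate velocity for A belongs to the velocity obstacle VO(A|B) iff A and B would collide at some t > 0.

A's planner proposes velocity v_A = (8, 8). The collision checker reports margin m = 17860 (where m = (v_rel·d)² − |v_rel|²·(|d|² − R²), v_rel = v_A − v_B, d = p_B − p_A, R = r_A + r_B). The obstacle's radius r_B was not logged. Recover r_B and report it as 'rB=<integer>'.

m = 17860
d = (2, 11);  v_rel = (14, 10),  |v_rel|² = 296
v_rel×d = (14)·(11) − (10)·(2) = 134
since m = R²·296 − 134²:  R² = (17956 + 17860) / 296 = 121
R = √121 = 11  ⇒  r_B = 11 − 8 = 3

rB=3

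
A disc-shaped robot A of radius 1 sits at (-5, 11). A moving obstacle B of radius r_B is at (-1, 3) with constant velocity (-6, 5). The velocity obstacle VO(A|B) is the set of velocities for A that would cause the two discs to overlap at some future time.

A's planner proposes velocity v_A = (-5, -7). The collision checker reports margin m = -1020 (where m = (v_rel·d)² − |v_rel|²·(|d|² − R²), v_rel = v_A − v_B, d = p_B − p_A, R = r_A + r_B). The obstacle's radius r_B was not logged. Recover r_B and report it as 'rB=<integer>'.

m = -1020
d = (4, -8);  v_rel = (1, -12),  |v_rel|² = 145
v_rel×d = (1)·(-8) − (-12)·(4) = 40
since m = R²·145 − 40²:  R² = (1600 + -1020) / 145 = 4
R = √4 = 2  ⇒  r_B = 2 − 1 = 1

rB=1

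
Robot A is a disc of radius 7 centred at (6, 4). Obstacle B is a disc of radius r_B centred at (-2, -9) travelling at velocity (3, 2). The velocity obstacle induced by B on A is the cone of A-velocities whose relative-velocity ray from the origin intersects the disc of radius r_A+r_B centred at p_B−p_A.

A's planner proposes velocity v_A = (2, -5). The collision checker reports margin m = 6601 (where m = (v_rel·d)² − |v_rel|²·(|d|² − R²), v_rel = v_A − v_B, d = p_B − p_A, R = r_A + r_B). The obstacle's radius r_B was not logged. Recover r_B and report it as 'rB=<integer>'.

m = 6601
d = (-8, -13);  v_rel = (-1, -7),  |v_rel|² = 50
v_rel×d = (-1)·(-13) − (-7)·(-8) = -43
since m = R²·50 − (-43)²:  R² = (1849 + 6601) / 50 = 169
R = √169 = 13  ⇒  r_B = 13 − 7 = 6

rB=6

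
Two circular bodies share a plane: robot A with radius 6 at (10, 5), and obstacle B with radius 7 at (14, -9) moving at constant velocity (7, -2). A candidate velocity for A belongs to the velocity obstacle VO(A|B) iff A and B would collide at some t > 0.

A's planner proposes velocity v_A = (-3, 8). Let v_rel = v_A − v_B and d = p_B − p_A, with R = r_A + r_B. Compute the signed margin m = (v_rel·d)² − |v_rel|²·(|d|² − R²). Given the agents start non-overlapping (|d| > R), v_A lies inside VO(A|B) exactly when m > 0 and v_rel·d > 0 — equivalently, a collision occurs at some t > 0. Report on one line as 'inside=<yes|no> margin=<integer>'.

d = (4, -14),  |d|² = 212;  R = 6+7 = 13,  c = 212−13² = 43
v_rel = (-10, 10),  |v_rel|² = 200;  v_rel·d = (-10)·(4) + (10)·(-14) = -180
200·t² + 360·t + 43 = 0  ⇒  m = (-180)² − 200·43 = 23800
m = 23800 > 0,  v_rel·d = -180 < 0  ⇒  outside

inside=no margin=23800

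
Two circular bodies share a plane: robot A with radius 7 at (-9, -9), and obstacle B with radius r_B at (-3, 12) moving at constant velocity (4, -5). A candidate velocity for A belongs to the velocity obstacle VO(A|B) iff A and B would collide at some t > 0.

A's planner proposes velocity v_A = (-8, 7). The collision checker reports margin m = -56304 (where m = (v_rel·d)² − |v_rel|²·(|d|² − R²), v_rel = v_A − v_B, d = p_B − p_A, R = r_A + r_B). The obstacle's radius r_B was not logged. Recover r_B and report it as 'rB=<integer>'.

m = -56304
d = (6, 21);  v_rel = (-12, 12),  |v_rel|² = 288
v_rel×d = (-12)·(21) − (12)·(6) = -324
since m = R²·288 − (-324)²:  R² = (104976 + -56304) / 288 = 169
R = √169 = 13  ⇒  r_B = 13 − 7 = 6

rB=6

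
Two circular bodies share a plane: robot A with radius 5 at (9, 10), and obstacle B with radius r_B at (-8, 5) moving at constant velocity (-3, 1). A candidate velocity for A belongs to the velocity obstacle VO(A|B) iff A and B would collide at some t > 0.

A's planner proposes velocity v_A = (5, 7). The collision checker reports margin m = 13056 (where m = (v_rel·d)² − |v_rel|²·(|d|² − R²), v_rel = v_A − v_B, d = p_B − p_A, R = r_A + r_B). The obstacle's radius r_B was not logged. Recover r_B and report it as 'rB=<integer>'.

m = 13056
d = (-17, -5);  v_rel = (8, 6),  |v_rel|² = 100
v_rel×d = (8)·(-5) − (6)·(-17) = 62
since m = R²·100 − 62²:  R² = (3844 + 13056) / 100 = 169
R = √169 = 13  ⇒  r_B = 13 − 5 = 8

rB=8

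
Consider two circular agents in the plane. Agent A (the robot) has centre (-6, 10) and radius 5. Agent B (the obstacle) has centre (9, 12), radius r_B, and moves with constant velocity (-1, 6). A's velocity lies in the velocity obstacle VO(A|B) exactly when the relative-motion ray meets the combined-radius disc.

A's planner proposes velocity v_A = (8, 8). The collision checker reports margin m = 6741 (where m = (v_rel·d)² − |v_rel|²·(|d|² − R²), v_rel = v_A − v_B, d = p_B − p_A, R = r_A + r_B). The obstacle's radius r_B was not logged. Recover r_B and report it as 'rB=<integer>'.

m = 6741
d = (15, 2);  v_rel = (9, 2),  |v_rel|² = 85
v_rel×d = (9)·(2) − (2)·(15) = -12
since m = R²·85 − (-12)²:  R² = (144 + 6741) / 85 = 81
R = √81 = 9  ⇒  r_B = 9 − 5 = 4

rB=4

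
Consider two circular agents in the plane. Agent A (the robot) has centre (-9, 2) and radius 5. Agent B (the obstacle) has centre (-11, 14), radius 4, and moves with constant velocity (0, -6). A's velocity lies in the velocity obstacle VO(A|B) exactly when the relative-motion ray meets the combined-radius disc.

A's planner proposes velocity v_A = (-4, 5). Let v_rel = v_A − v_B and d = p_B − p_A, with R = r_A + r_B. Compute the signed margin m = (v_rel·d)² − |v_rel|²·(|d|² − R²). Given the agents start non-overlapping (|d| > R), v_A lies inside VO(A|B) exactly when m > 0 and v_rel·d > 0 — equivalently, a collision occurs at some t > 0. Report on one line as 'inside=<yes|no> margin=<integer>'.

d = (-2, 12),  |d|² = 148;  R = 5+4 = 9,  c = 148−9² = 67
v_rel = (-4, 11),  |v_rel|² = 137;  v_rel·d = (-4)·(-2) + (11)·(12) = 140
137·t² − 280·t + 67 = 0  ⇒  m = 140² − 137·67 = 10421
m = 10421 > 0,  v_rel·d = 140 > 0  ⇒  inside

inside=yes margin=10421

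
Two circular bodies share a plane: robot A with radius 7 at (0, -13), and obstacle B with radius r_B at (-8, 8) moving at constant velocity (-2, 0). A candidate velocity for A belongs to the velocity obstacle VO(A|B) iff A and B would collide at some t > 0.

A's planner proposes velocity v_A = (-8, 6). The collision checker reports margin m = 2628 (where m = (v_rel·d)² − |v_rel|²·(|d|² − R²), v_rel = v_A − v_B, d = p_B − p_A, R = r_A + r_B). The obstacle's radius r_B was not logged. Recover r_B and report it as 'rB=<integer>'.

m = 2628
d = (-8, 21);  v_rel = (-6, 6),  |v_rel|² = 72
v_rel×d = (-6)·(21) − (6)·(-8) = -78
since m = R²·72 − (-78)²:  R² = (6084 + 2628) / 72 = 121
R = √121 = 11  ⇒  r_B = 11 − 7 = 4

rB=4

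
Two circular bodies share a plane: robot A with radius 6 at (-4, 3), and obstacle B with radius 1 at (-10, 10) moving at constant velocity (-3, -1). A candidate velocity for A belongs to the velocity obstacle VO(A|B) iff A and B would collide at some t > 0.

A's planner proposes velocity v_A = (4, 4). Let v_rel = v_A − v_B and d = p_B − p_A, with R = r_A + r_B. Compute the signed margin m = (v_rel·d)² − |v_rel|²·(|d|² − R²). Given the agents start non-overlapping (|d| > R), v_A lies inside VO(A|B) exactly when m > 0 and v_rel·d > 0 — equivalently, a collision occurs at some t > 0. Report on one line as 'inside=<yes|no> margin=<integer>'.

d = (-6, 7),  |d|² = 85;  R = 6+1 = 7,  c = 85−7² = 36
v_rel = (7, 5),  |v_rel|² = 74;  v_rel·d = (7)·(-6) + (5)·(7) = -7
74·t² + 14·t + 36 = 0  ⇒  m = (-7)² − 74·36 = -2615
m = -2615 < 0,  v_rel·d = -7 < 0  ⇒  outside

inside=no margin=-2615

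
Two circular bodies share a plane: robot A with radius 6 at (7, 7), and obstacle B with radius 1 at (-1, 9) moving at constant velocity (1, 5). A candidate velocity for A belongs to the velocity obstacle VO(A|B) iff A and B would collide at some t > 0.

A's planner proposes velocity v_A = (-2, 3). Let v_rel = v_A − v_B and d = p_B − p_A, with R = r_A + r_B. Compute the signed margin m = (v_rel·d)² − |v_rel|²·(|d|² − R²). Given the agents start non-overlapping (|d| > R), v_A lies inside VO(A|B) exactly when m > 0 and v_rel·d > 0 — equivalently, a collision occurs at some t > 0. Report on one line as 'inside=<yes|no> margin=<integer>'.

d = (-8, 2),  |d|² = 68;  R = 6+1 = 7,  c = 68−7² = 19
v_rel = (-3, -2),  |v_rel|² = 13;  v_rel·d = (-3)·(-8) + (-2)·(2) = 20
13·t² − 40·t + 19 = 0  ⇒  m = 20² − 13·19 = 153
m = 153 > 0,  v_rel·d = 20 > 0  ⇒  inside

inside=yes margin=153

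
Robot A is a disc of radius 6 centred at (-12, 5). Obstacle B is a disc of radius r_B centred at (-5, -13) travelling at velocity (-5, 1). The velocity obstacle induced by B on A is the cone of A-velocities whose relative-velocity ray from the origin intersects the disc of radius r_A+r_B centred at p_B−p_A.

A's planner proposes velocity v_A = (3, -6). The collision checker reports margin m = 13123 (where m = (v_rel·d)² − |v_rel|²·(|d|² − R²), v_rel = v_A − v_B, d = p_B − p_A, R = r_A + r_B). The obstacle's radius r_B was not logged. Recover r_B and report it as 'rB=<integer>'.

m = 13123
d = (7, -18);  v_rel = (8, -7),  |v_rel|² = 113
v_rel×d = (8)·(-18) − (-7)·(7) = -95
since m = R²·113 − (-95)²:  R² = (9025 + 13123) / 113 = 196
R = √196 = 14  ⇒  r_B = 14 − 6 = 8

rB=8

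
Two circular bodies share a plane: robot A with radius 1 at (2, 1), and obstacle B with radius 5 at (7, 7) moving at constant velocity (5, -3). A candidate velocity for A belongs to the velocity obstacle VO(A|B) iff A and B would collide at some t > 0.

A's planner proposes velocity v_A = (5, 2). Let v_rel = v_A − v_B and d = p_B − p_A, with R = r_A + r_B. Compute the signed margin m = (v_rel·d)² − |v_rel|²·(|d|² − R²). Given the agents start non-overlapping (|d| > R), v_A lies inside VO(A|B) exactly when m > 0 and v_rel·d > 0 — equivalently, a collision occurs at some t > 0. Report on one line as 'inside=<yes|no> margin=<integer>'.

d = (5, 6),  |d|² = 61;  R = 1+5 = 6,  c = 61−6² = 25
v_rel = (0, 5),  |v_rel|² = 25;  v_rel·d = (0)·(5) + (5)·(6) = 30
25·t² − 60·t + 25 = 0  ⇒  m = 30² − 25·25 = 275
m = 275 > 0,  v_rel·d = 30 > 0  ⇒  inside

inside=yes margin=275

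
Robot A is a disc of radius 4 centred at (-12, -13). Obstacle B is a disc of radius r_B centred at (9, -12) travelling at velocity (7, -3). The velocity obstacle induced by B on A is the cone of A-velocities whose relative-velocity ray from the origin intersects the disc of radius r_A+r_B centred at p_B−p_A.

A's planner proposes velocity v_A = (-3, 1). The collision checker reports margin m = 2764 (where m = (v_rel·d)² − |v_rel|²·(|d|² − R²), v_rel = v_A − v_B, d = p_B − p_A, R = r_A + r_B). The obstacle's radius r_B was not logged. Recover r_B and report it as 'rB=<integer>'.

m = 2764
d = (21, 1);  v_rel = (-10, 4),  |v_rel|² = 116
v_rel×d = (-10)·(1) − (4)·(21) = -94
since m = R²·116 − (-94)²:  R² = (8836 + 2764) / 116 = 100
R = √100 = 10  ⇒  r_B = 10 − 4 = 6

rB=6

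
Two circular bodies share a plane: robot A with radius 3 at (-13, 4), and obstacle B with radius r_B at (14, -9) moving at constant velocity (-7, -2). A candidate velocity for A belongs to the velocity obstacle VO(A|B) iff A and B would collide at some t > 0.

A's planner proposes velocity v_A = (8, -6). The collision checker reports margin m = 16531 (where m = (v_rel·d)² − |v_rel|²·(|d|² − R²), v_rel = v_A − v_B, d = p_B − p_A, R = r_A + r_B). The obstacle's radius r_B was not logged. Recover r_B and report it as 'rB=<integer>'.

m = 16531
d = (27, -13);  v_rel = (15, -4),  |v_rel|² = 241
v_rel×d = (15)·(-13) − (-4)·(27) = -87
since m = R²·241 − (-87)²:  R² = (7569 + 16531) / 241 = 100
R = √100 = 10  ⇒  r_B = 10 − 3 = 7

rB=7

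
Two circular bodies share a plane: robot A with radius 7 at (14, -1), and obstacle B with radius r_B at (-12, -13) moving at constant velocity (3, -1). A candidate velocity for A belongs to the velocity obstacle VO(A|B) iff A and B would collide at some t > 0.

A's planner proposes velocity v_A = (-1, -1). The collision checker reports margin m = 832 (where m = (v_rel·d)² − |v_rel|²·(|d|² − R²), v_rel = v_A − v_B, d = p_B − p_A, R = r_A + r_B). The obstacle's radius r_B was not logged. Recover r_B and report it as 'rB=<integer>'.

m = 832
d = (-26, -12);  v_rel = (-4, 0),  |v_rel|² = 16
v_rel×d = (-4)·(-12) − (0)·(-26) = 48
since m = R²·16 − 48²:  R² = (2304 + 832) / 16 = 196
R = √196 = 14  ⇒  r_B = 14 − 7 = 7

rB=7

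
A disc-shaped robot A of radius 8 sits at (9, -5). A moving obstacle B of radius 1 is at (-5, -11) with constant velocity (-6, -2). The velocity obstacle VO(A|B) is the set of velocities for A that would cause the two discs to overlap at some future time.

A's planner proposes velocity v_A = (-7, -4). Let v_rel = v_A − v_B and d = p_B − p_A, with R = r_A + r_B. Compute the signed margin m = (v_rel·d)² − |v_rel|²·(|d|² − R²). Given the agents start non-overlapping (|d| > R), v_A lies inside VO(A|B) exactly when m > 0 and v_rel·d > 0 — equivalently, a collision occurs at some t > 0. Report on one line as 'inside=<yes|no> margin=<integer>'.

d = (-14, -6),  |d|² = 232;  R = 8+1 = 9,  c = 232−9² = 151
v_rel = (-1, -2),  |v_rel|² = 5;  v_rel·d = (-1)·(-14) + (-2)·(-6) = 26
5·t² − 52·t + 151 = 0  ⇒  m = 26² − 5·151 = -79
m = -79 < 0,  v_rel·d = 26 > 0  ⇒  outside

inside=no margin=-79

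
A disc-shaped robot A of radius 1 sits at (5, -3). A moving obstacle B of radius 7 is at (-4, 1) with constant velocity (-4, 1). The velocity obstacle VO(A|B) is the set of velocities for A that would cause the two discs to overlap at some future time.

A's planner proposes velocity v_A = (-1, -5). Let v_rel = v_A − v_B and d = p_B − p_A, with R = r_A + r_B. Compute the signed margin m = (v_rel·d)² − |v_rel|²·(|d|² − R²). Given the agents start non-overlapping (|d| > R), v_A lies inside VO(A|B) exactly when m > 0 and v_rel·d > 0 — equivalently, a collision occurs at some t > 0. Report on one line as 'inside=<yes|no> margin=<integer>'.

d = (-9, 4),  |d|² = 97;  R = 1+7 = 8,  c = 97−8² = 33
v_rel = (3, -6),  |v_rel|² = 45;  v_rel·d = (3)·(-9) + (-6)·(4) = -51
45·t² + 102·t + 33 = 0  ⇒  m = (-51)² − 45·33 = 1116
m = 1116 > 0,  v_rel·d = -51 < 0  ⇒  outside

inside=no margin=1116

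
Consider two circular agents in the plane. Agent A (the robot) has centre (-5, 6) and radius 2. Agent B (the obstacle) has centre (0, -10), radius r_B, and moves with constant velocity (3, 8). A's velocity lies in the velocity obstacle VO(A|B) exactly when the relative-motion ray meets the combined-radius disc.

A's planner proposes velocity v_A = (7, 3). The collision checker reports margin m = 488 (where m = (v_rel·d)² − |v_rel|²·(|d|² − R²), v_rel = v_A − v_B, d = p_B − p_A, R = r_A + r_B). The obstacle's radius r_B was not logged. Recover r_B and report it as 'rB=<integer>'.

m = 488
d = (5, -16);  v_rel = (4, -5),  |v_rel|² = 41
v_rel×d = (4)·(-16) − (-5)·(5) = -39
since m = R²·41 − (-39)²:  R² = (1521 + 488) / 41 = 49
R = √49 = 7  ⇒  r_B = 7 − 2 = 5

rB=5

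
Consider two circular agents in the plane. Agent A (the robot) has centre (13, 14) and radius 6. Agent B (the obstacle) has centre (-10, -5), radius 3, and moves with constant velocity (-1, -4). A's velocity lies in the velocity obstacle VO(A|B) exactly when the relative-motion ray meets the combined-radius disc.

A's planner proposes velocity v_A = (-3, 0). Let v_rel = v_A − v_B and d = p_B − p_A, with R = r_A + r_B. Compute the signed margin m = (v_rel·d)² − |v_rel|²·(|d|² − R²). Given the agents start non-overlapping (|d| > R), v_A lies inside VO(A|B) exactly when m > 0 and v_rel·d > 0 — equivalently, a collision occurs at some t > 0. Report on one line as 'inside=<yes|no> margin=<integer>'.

d = (-23, -19),  |d|² = 890;  R = 6+3 = 9,  c = 890−9² = 809
v_rel = (-2, 4),  |v_rel|² = 20;  v_rel·d = (-2)·(-23) + (4)·(-19) = -30
20·t² + 60·t + 809 = 0  ⇒  m = (-30)² − 20·809 = -15280
m = -15280 < 0,  v_rel·d = -30 < 0  ⇒  outside

inside=no margin=-15280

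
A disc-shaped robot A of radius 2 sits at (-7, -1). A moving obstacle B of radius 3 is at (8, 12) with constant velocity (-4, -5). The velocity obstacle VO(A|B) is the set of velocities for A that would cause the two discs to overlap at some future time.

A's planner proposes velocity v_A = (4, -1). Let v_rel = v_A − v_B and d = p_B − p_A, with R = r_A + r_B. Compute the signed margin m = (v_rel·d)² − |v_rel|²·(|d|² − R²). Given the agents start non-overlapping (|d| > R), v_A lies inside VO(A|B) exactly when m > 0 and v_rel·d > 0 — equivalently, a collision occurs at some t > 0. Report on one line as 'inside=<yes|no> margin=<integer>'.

d = (15, 13),  |d|² = 394;  R = 2+3 = 5,  c = 394−5² = 369
v_rel = (8, 4),  |v_rel|² = 80;  v_rel·d = (8)·(15) + (4)·(13) = 172
80·t² − 344·t + 369 = 0  ⇒  m = 172² − 80·369 = 64
m = 64 > 0,  v_rel·d = 172 > 0  ⇒  inside

inside=yes margin=64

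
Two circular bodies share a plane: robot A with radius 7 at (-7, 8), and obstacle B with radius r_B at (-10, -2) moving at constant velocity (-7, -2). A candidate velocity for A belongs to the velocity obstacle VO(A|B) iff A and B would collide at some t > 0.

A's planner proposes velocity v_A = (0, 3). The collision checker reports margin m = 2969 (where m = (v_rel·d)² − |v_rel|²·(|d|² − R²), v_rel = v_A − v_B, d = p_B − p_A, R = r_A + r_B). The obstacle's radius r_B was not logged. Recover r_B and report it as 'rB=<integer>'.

m = 2969
d = (-3, -10);  v_rel = (7, 5),  |v_rel|² = 74
v_rel×d = (7)·(-10) − (5)·(-3) = -55
since m = R²·74 − (-55)²:  R² = (3025 + 2969) / 74 = 81
R = √81 = 9  ⇒  r_B = 9 − 7 = 2

rB=2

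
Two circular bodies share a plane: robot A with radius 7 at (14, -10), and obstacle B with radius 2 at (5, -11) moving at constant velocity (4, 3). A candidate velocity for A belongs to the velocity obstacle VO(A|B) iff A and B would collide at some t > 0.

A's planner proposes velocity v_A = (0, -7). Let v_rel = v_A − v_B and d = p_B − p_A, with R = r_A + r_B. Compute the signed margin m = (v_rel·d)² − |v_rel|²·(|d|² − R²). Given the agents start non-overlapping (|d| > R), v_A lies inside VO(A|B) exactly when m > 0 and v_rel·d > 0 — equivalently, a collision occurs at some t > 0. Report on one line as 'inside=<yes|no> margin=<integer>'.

d = (-9, -1),  |d|² = 82;  R = 7+2 = 9,  c = 82−9² = 1
v_rel = (-4, -10),  |v_rel|² = 116;  v_rel·d = (-4)·(-9) + (-10)·(-1) = 46
116·t² − 92·t + 1 = 0  ⇒  m = 46² − 116·1 = 2000
m = 2000 > 0,  v_rel·d = 46 > 0  ⇒  inside

inside=yes margin=2000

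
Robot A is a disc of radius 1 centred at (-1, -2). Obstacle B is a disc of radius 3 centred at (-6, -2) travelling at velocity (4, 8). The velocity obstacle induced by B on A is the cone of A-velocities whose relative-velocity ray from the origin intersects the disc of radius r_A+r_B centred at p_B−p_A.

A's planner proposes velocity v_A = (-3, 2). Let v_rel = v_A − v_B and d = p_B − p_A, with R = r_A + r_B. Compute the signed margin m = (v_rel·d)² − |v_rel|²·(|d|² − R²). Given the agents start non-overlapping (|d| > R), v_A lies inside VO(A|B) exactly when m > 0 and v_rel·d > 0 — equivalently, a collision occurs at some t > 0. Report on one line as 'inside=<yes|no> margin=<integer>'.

d = (-5, 0),  |d|² = 25;  R = 1+3 = 4,  c = 25−4² = 9
v_rel = (-7, -6),  |v_rel|² = 85;  v_rel·d = (-7)·(-5) + (-6)·(0) = 35
85·t² − 70·t + 9 = 0  ⇒  m = 35² − 85·9 = 460
m = 460 > 0,  v_rel·d = 35 > 0  ⇒  inside

inside=yes margin=460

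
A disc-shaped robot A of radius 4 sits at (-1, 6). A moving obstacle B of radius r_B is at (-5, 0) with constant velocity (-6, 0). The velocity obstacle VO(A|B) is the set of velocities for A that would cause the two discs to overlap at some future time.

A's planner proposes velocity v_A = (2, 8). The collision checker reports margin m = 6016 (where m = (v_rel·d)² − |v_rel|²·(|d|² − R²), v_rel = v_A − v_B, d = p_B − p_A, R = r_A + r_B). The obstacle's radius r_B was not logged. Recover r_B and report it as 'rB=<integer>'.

m = 6016
d = (-4, -6);  v_rel = (8, 8),  |v_rel|² = 128
v_rel×d = (8)·(-6) − (8)·(-4) = -16
since m = R²·128 − (-16)²:  R² = (256 + 6016) / 128 = 49
R = √49 = 7  ⇒  r_B = 7 − 4 = 3

rB=3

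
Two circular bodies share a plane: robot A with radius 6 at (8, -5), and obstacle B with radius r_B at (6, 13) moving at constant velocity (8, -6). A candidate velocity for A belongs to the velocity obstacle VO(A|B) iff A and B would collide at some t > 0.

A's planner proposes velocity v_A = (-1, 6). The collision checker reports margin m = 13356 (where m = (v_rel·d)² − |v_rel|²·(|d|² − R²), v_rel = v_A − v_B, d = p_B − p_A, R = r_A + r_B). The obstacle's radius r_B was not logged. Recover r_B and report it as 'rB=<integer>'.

m = 13356
d = (-2, 18);  v_rel = (-9, 12),  |v_rel|² = 225
v_rel×d = (-9)·(18) − (12)·(-2) = -138
since m = R²·225 − (-138)²:  R² = (19044 + 13356) / 225 = 144
R = √144 = 12  ⇒  r_B = 12 − 6 = 6

rB=6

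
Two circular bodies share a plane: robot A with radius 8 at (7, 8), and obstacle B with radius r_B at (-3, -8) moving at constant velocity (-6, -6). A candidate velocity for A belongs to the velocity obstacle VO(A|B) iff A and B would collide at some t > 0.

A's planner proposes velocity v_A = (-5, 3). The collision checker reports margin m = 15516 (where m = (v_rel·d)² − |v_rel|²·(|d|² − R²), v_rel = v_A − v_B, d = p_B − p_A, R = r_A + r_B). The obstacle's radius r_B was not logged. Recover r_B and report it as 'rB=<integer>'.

m = 15516
d = (-10, -16);  v_rel = (1, 9),  |v_rel|² = 82
v_rel×d = (1)·(-16) − (9)·(-10) = 74
since m = R²·82 − 74²:  R² = (5476 + 15516) / 82 = 256
R = √256 = 16  ⇒  r_B = 16 − 8 = 8

rB=8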